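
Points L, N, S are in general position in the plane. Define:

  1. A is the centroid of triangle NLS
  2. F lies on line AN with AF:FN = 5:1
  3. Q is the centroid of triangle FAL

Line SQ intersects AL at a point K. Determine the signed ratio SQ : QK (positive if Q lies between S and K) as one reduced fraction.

Choose coordinates L = (0, 0), N = (1, 0), S = (0, 1).
1. A is the centroid of triangle NLS ⇒ A = (1/3, 1/3)
2. F lies on line AN with AF:FN = 5:1 ⇒ F = (8/9, 1/18)
3. Q is the centroid of triangle FAL ⇒ Q = (11/27, 7/54)
line SQ meets AL at K = (22/69, 22/69)
Q = S + t·(K−S) with t = 23/18, so SQ:QK = 23/18:-5/18

SQ:QK = -23/5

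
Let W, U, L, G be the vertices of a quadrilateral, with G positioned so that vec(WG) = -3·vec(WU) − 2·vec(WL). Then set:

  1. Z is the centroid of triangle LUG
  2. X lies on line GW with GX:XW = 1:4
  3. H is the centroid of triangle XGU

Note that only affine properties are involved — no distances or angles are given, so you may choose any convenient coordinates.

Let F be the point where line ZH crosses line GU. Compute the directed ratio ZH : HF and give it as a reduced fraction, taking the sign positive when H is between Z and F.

ZH:HF = 14

Work in coordinates with W = (0, 0), U = (1, 0), L = (0, 1), G = (-3, -2).
1. Z is the centroid of triangle LUG ⇒ Z = (-2/3, -1/3)
2. X lies on line GW with GX:XW = 1:4 ⇒ X = (-12/5, -8/5)
3. H is the centroid of triangle XGU ⇒ H = (-22/15, -6/5)
line ZH meets GU at F = (-32/21, -53/42)
H = Z + t·(F−Z) with t = 14/15, so ZH:HF = 14/15:1/15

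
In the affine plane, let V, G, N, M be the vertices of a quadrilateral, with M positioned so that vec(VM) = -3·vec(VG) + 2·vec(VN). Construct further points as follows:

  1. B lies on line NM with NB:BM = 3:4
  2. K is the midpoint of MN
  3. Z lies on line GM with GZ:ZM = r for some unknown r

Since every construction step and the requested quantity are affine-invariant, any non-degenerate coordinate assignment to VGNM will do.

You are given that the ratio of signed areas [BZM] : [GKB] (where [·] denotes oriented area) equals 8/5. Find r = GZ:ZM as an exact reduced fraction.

r = 4

Work in coordinates with V = (0, 0), G = (1, 0), N = (0, 1), M = (-3, 2).
1. B lies on line NM with NB:BM = 3:4 ⇒ B = (-9/7, 10/7)
2. K is the midpoint of MN ⇒ K = (-3/2, 3/2)
3. With GZ:ZM = r, write λ = r/(r+1) so Z = G + λ·(M−G); Z is affine-linear in λ
Every point depending on Z is an affine combination of Z and λ-independent points, so each such coordinate is linear in λ; the λ² term in each signed area is a multiple of (M−G)×(M−G) = 0, so 2·[BZM] and 2·[GKB] are each linear in λ. Evaluating at λ=0 and λ=1:
  2·[BZM] = 8/7·λ − 8/7,   2·[GKB] = -1/7
So [BZM]:[GKB] = (8/7·λ − 8/7) / (-1/7). Setting this equal to 8/5:
  8/7·λ − 8/7 = 8/5·(-1/7)  ⇒  λ = 4/5
Then r = λ/(1−λ) = (4/5)/(1/5) = 4. Check: with r = 4, Z = (-11/5, 8/5) and [BZM]:[GKB] = 8/5 as required.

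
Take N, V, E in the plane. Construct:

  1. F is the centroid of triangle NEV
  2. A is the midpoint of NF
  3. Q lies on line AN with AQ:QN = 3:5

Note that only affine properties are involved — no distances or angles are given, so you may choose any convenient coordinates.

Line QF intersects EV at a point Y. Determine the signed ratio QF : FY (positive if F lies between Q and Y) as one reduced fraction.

QF:FY = 11/8

Choose coordinates N = (0, 0), V = (1, 0), E = (0, 1).
1. F is the centroid of triangle NEV ⇒ F = (1/3, 1/3)
2. A is the midpoint of NF ⇒ A = (1/6, 1/6)
3. Q lies on line AN with AQ:QN = 3:5 ⇒ Q = (5/48, 5/48)
line QF meets EV at Y = (1/2, 1/2)
F = Q + t·(Y−Q) with t = 11/19, so QF:FY = 11/19:8/19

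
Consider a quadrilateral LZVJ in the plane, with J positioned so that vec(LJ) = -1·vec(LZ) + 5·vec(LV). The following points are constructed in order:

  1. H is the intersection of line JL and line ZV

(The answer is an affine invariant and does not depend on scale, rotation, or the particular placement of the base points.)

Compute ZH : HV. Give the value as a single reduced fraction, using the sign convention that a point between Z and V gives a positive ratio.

ZH:HV = -5

Assign L = (0, 0), Z = (1, 0), V = (0, 1), J = (-1, 5) — the answer is frame-independent, so this choice is without loss of generality.
1. H is the intersection of line JL and line ZV ⇒ H = (-1/4, 5/4)
H = Z + t·(V−Z) with t = 5/4, so ZH:HV = t:(1−t) = 5/4:-1/4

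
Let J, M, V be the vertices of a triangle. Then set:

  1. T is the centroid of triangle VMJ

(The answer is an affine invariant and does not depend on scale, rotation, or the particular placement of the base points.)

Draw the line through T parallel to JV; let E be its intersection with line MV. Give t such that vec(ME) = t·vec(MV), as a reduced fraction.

t = 2/3

Set J = (0, 0), M = (1, 0), V = (0, 1); any affine frame gives the same invariant.
1. T is the centroid of triangle VMJ ⇒ T = (1/3, 1/3)
through T parallel to JV: direction (0, 1); meets MV at E = (1/3, 2/3)
E = M + t·(V−M) with t = 2/3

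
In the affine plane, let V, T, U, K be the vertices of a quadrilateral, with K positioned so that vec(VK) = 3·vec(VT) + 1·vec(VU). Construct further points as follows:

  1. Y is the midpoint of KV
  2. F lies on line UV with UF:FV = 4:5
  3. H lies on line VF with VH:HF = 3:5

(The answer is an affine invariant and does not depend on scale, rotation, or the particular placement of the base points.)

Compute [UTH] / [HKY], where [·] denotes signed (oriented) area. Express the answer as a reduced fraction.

[UTH]:[HKY] = 38/15

Set V = (0, 0), T = (1, 0), U = (0, 1), K = (3, 1); any affine frame gives the same invariant.
1. Y is the midpoint of KV ⇒ Y = (3/2, 1/2)
2. F lies on line UV with UF:FV = 4:5 ⇒ F = (0, 5/9)
3. H lies on line VF with VH:HF = 3:5 ⇒ H = (0, 5/24)
2·[UTH] = -19/24, 2·[HKY] = -5/16
[UTH]:[HKY] = -19/24:-5/16 = 38/15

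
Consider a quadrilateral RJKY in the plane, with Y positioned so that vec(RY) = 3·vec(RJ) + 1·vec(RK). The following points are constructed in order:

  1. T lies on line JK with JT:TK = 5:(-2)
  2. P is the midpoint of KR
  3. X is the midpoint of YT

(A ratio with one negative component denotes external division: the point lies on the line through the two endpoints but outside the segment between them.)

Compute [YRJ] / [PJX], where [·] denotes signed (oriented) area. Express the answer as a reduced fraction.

[YRJ]:[PJX] = 12/17

Choose coordinates R = (0, 0), J = (1, 0), K = (0, 1), Y = (3, 1).
1. T lies on line JK with JT:TK = 5:(-2) ⇒ T = (-2/3, 5/3)
2. P is the midpoint of KR ⇒ P = (0, 1/2)
3. X is the midpoint of YT ⇒ X = (7/6, 4/3)
2·[YRJ] = 1, 2·[PJX] = 17/12
[YRJ]:[PJX] = 1:17/12 = 12/17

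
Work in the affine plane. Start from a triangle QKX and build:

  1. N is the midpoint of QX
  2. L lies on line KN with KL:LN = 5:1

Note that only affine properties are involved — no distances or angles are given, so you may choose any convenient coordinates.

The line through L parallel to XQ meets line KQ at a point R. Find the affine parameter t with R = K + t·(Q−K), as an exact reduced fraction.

t = 5/6

Assign Q = (0, 0), K = (1, 0), X = (0, 1) — the answer is frame-independent, so this choice is without loss of generality.
1. N is the midpoint of QX ⇒ N = (0, 1/2)
2. L lies on line KN with KL:LN = 5:1 ⇒ L = (1/6, 5/12)
through L parallel to XQ: direction (0, -1); meets KQ at R = (1/6, 0)
R = K + t·(Q−K) with t = 5/6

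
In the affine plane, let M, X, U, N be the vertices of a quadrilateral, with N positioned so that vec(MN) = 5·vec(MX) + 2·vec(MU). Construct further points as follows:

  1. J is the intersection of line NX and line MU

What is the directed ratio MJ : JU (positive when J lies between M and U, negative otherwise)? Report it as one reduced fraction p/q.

Choose coordinates M = (0, 0), X = (1, 0), U = (0, 1), N = (5, 2).
1. J is the intersection of line NX and line MU ⇒ J = (0, -1/2)
J = M + t·(U−M) with t = -1/2, so MJ:JU = t:(1−t) = -1/2:3/2

MJ:JU = -1/3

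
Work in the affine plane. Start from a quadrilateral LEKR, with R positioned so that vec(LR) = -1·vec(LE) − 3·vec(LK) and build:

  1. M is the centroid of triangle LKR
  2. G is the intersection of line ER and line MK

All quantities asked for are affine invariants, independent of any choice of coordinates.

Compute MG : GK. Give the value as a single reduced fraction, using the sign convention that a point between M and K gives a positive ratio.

MG:GK = -8/15

Assign L = (0, 0), E = (1, 0), K = (0, 1), R = (-1, -3) — the answer is frame-independent, so this choice is without loss of generality.
1. M is the centroid of triangle LKR ⇒ M = (-1/3, -2/3)
2. G is the intersection of line ER and line MK ⇒ G = (-5/7, -18/7)
G = M + t·(K−M) with t = -8/7, so MG:GK = t:(1−t) = -8/7:15/7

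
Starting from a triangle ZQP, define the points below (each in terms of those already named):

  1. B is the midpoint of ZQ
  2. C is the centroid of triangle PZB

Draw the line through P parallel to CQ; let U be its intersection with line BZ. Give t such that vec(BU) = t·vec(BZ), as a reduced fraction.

Work in coordinates with Z = (0, 0), Q = (1, 0), P = (0, 1).
1. B is the midpoint of ZQ ⇒ B = (1/2, 0)
2. C is the centroid of triangle PZB ⇒ C = (1/6, 1/3)
through P parallel to CQ: direction (5/6, -1/3); meets BZ at U = (5/2, 0)
U = B + t·(Z−B) with t = -4

t = -4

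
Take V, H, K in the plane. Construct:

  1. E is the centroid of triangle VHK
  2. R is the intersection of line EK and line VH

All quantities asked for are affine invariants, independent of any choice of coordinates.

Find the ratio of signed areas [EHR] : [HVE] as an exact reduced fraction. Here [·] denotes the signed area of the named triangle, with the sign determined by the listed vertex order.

Set V = (0, 0), H = (1, 0), K = (0, 1); any affine frame gives the same invariant.
1. E is the centroid of triangle VHK ⇒ E = (1/3, 1/3)
2. R is the intersection of line EK and line VH ⇒ R = (1/2, 0)
2·[EHR] = -1/6, 2·[HVE] = -1/3
[EHR]:[HVE] = -1/6:-1/3 = 1/2

[EHR]:[HVE] = 1/2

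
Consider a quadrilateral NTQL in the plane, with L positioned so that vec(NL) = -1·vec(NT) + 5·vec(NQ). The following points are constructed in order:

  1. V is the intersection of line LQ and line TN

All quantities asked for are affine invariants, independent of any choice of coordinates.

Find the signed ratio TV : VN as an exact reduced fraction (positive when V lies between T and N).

Choose coordinates N = (0, 0), T = (1, 0), Q = (0, 1), L = (-1, 5).
1. V is the intersection of line LQ and line TN ⇒ V = (1/4, 0)
V = T + t·(N−T) with t = 3/4, so TV:VN = t:(1−t) = 3/4:1/4

TV:VN = 3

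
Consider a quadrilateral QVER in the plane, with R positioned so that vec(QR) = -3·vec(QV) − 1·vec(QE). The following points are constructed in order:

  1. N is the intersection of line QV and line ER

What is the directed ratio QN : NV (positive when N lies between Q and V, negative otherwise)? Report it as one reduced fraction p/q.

Assign Q = (0, 0), V = (1, 0), E = (0, 1), R = (-3, -1) — the answer is frame-independent, so this choice is without loss of generality.
1. N is the intersection of line QV and line ER ⇒ N = (-3/2, 0)
N = Q + t·(V−Q) with t = -3/2, so QN:NV = t:(1−t) = -3/2:5/2

QN:NV = -3/5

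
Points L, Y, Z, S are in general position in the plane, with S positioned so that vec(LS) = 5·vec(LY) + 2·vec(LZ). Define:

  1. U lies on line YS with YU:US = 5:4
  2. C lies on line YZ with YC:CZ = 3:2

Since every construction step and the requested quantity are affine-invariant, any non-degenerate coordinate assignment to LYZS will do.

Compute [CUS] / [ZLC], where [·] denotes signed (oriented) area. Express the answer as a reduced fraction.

Assign L = (0, 0), Y = (1, 0), Z = (0, 1), S = (5, 2) — the answer is frame-independent, so this choice is without loss of generality.
1. U lies on line YS with YU:US = 5:4 ⇒ U = (29/9, 10/9)
2. C lies on line YZ with YC:CZ = 3:2 ⇒ C = (2/5, 3/5)
2·[CUS] = 8/5, 2·[ZLC] = 2/5
[CUS]:[ZLC] = 8/5:2/5 = 4

[CUS]:[ZLC] = 4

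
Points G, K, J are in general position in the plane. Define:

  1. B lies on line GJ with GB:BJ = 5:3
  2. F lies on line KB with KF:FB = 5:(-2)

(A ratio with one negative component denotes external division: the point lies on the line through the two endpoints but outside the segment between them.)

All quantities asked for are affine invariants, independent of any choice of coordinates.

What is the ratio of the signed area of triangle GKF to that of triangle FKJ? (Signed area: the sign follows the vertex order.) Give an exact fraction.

Assign G = (0, 0), K = (1, 0), J = (0, 1) — the answer is frame-independent, so this choice is without loss of generality.
1. B lies on line GJ with GB:BJ = 5:3 ⇒ B = (0, 5/8)
2. F lies on line KB with KF:FB = 5:(-2) ⇒ F = (-2/3, 25/24)
2·[GKF] = 25/24, 2·[FKJ] = 5/8
[GKF]:[FKJ] = 25/24:5/8 = 5/3

[GKF]:[FKJ] = 5/3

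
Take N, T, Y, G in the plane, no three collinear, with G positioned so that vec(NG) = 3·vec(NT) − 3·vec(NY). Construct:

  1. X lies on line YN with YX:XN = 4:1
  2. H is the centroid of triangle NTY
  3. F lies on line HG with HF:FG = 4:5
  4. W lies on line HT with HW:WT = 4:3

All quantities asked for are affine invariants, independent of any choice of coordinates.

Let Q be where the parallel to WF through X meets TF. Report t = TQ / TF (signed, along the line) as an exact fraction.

Work in coordinates with N = (0, 0), T = (1, 0), Y = (0, 1), G = (3, -3).
1. X lies on line YN with YX:XN = 4:1 ⇒ X = (0, 1/5)
2. H is the centroid of triangle NTY ⇒ H = (1/3, 1/3)
3. F lies on line HG with HF:FG = 4:5 ⇒ F = (41/27, -31/27)
4. W lies on line HT with HW:WT = 4:3 ⇒ W = (5/7, 1/7)
through X parallel to WF: direction (152/189, -244/189); meets TF at Q = (893/270, -2759/540)
Q = T + t·(F−T) with t = 89/20

t = 89/20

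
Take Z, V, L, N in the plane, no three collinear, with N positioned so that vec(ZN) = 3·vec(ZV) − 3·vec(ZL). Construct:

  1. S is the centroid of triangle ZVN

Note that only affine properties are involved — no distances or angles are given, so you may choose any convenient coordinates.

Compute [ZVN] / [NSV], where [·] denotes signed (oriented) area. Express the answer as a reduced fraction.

[ZVN]:[NSV] = 3

Choose coordinates Z = (0, 0), V = (1, 0), L = (0, 1), N = (3, -3).
1. S is the centroid of triangle ZVN ⇒ S = (4/3, -1)
2·[ZVN] = -3, 2·[NSV] = -1
[ZVN]:[NSV] = -3:-1 = 3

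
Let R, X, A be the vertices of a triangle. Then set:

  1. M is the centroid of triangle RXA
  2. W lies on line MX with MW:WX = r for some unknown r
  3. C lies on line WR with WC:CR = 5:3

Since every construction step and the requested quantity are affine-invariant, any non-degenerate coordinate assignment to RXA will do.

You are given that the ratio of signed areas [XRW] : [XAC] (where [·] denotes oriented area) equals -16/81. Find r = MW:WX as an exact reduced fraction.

Assign R = (0, 0), X = (1, 0), A = (0, 1) — the answer is frame-independent, so this choice is without loss of generality.
1. M is the centroid of triangle RXA ⇒ M = (1/3, 1/3)
2. With MW:WX = r, write λ = r/(r+1) so W = M + λ·(X−M); W is affine-linear in λ
3. C lies on line WR with WC:CR = 5:3 ⇒ C is an affine combination of earlier points and hence also affine-linear in λ
Every point depending on W is an affine combination of W and λ-independent points, so each such coordinate is linear in λ; the λ² term in each signed area is a multiple of (X−M)×(X−M) = 0, so 2·[XRW] and 2·[XAC] are each linear in λ. Evaluating at λ=0 and λ=1:
  2·[XRW] = 1/3·λ − 1/3,   2·[XAC] = -1/8·λ + 3/4
So [XRW]:[XAC] = (1/3·λ − 1/3) / (-1/8·λ + 3/4). Setting this equal to -16/81:
  1/3·λ − 1/3 = -16/81·(-1/8·λ + 3/4)  ⇒  λ = 3/5
Then r = λ/(1−λ) = (3/5)/(2/5) = 3/2. Check: with r = 3/2, W = (11/15, 2/15) and [XRW]:[XAC] = -16/81 as required.

r = 3/2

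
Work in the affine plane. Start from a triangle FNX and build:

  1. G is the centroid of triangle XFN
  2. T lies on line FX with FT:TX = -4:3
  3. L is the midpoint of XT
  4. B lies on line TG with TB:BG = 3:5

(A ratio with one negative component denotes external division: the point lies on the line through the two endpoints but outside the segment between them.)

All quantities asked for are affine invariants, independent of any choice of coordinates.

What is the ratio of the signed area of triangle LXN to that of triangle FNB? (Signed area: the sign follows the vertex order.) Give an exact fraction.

Work in coordinates with F = (0, 0), N = (1, 0), X = (0, 1).
1. G is the centroid of triangle XFN ⇒ G = (1/3, 1/3)
2. T lies on line FX with FT:TX = -4:3 ⇒ T = (0, 4)
3. L is the midpoint of XT ⇒ L = (0, 5/2)
4. B lies on line TG with TB:BG = 3:5 ⇒ B = (1/8, 21/8)
2·[LXN] = 3/2, 2·[FNB] = 21/8
[LXN]:[FNB] = 3/2:21/8 = 4/7

[LXN]:[FNB] = 4/7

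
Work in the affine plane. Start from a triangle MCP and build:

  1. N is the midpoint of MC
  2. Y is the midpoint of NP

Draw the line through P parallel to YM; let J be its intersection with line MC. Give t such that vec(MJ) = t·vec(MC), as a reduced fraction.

Work in coordinates with M = (0, 0), C = (1, 0), P = (0, 1).
1. N is the midpoint of MC ⇒ N = (1/2, 0)
2. Y is the midpoint of NP ⇒ Y = (1/4, 1/2)
through P parallel to YM: direction (-1/4, -1/2); meets MC at J = (-1/2, 0)
J = M + t·(C−M) with t = -1/2

t = -1/2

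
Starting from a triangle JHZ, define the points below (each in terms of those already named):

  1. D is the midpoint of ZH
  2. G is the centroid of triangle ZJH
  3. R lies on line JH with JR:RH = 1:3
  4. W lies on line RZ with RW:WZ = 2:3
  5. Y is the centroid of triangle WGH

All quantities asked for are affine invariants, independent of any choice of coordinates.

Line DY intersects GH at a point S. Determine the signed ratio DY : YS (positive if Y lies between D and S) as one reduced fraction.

DY:YS = -31

Work in coordinates with J = (0, 0), H = (1, 0), Z = (0, 1).
1. D is the midpoint of ZH ⇒ D = (1/2, 1/2)
2. G is the centroid of triangle ZJH ⇒ G = (1/3, 1/3)
3. R lies on line JH with JR:RH = 1:3 ⇒ R = (1/4, 0)
4. W lies on line RZ with RW:WZ = 2:3 ⇒ W = (3/20, 2/5)
5. Y is the centroid of triangle WGH ⇒ Y = (89/180, 11/45)
line DY meets GH at S = (46/93, 47/186)
Y = D + t·(S−D) with t = 31/30, so DY:YS = 31/30:-1/30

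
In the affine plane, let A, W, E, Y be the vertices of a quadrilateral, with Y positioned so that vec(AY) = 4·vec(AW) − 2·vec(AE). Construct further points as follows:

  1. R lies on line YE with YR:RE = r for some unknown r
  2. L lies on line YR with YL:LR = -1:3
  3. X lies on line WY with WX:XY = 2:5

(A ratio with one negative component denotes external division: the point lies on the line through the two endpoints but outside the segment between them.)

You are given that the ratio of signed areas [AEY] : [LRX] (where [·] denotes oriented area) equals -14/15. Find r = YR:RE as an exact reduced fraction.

Work in coordinates with A = (0, 0), W = (1, 0), E = (0, 1), Y = (4, -2).
1. With YR:RE = r, write λ = r/(r+1) so R = Y + λ·(E−Y); R is affine-linear in λ
2. L lies on line YR with YL:LR = -1:3 ⇒ L is an affine combination of earlier points and hence also affine-linear in λ
3. X lies on line WY with WX:XY = 2:5 ⇒ X = (13/7, -4/7)
Every point depending on R is an affine combination of R and λ-independent points, so each such coordinate is linear in λ; the λ² term in each signed area is a multiple of (E−Y)×(E−Y) = 0, so 2·[AEY] and 2·[LRX] are each linear in λ. Evaluating at λ=0 and λ=1:
  2·[AEY] = -4,   2·[LRX] = 15/14·λ
So [AEY]:[LRX] = (-4) / (15/14·λ). Setting this equal to -14/15:
  -4 = -14/15·(15/14·λ)  ⇒  λ = 4
Then r = λ/(1−λ) = (4)/(-3) = -4/3. Check: with r = -4/3, R = (-12, 10) and [AEY]:[LRX] = -14/15 as required.

r = -4/3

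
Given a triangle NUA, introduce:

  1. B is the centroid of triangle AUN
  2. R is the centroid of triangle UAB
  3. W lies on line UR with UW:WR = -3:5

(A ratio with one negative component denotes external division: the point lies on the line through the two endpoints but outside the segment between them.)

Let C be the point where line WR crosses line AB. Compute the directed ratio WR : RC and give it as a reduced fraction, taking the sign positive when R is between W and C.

Set N = (0, 0), U = (1, 0), A = (0, 1); any affine frame gives the same invariant.
1. B is the centroid of triangle AUN ⇒ B = (1/3, 1/3)
2. R is the centroid of triangle UAB ⇒ R = (4/9, 4/9)
3. W lies on line UR with UW:WR = -3:5 ⇒ W = (11/6, -2/3)
line WR meets AB at C = (1/6, 2/3)
R = W + t·(C−W) with t = 5/6, so WR:RC = 5/6:1/6

WR:RC = 5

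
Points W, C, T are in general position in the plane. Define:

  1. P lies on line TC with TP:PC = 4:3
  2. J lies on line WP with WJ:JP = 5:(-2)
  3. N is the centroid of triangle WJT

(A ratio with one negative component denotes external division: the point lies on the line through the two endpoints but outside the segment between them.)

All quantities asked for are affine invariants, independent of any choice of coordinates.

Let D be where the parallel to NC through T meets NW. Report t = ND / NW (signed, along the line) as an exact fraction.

Choose coordinates W = (0, 0), C = (1, 0), T = (0, 1).
1. P lies on line TC with TP:PC = 4:3 ⇒ P = (4/7, 3/7)
2. J lies on line WP with WJ:JP = 5:(-2) ⇒ J = (20/21, 5/7)
3. N is the centroid of triangle WJT ⇒ N = (20/63, 4/7)
through T parallel to NC: direction (43/63, -4/7); meets NW at D = (215/567, 43/63)
D = N + t·(W−N) with t = -7/36

t = -7/36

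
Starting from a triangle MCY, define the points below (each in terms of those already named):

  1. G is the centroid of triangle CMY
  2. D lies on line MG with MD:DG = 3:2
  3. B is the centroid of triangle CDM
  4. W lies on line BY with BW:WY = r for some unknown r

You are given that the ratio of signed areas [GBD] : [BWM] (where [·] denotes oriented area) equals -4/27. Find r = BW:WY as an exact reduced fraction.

r = 3

Choose coordinates M = (0, 0), C = (1, 0), Y = (0, 1).
1. G is the centroid of triangle CMY ⇒ G = (1/3, 1/3)
2. D lies on line MG with MD:DG = 3:2 ⇒ D = (1/5, 1/5)
3. B is the centroid of triangle CDM ⇒ B = (2/5, 1/15)
4. With BW:WY = r, write λ = r/(r+1) so W = B + λ·(Y−B); W is affine-linear in λ
Every point depending on W is an affine combination of W and λ-independent points, so each such coordinate is linear in λ; the λ² term in each signed area is a multiple of (Y−B)×(Y−B) = 0, so 2·[GBD] and 2·[BWM] are each linear in λ. Evaluating at λ=0 and λ=1:
  2·[GBD] = -2/45,   2·[BWM] = 2/5·λ
So [GBD]:[BWM] = (-2/45) / (2/5·λ). Setting this equal to -4/27:
  -2/45 = -4/27·(2/5·λ)  ⇒  λ = 3/4
Then r = λ/(1−λ) = (3/4)/(1/4) = 3. Check: with r = 3, W = (1/10, 23/30) and [GBD]:[BWM] = -4/27 as required.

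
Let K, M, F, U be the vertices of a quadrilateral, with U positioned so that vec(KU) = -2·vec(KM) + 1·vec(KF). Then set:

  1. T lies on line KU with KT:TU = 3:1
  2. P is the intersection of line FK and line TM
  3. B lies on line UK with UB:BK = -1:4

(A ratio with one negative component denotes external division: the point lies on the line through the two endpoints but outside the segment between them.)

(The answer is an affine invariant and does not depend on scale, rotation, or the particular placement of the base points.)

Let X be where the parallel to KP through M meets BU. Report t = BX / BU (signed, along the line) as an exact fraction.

t = 11/2

Work in coordinates with K = (0, 0), M = (1, 0), F = (0, 1), U = (-2, 1).
1. T lies on line KU with KT:TU = 3:1 ⇒ T = (-3/2, 3/4)
2. P is the intersection of line FK and line TM ⇒ P = (0, 3/10)
3. B lies on line UK with UB:BK = -1:4 ⇒ B = (-8/3, 4/3)
through M parallel to KP: direction (0, 3/10); meets BU at X = (1, -1/2)
X = B + t·(U−B) with t = 11/2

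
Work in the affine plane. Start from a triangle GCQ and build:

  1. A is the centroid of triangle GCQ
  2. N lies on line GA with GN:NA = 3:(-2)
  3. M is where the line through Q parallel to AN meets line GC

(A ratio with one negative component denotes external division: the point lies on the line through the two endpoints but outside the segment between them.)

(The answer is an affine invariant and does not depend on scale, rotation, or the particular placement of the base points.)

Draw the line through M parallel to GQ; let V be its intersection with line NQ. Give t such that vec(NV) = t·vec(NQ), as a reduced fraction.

t = 2

Work in coordinates with G = (0, 0), C = (1, 0), Q = (0, 1).
1. A is the centroid of triangle GCQ ⇒ A = (1/3, 1/3)
2. N lies on line GA with GN:NA = 3:(-2) ⇒ N = (1, 1)
3. M is where the line through Q parallel to AN meets line GC ⇒ M = (-1, 0)
through M parallel to GQ: direction (0, 1); meets NQ at V = (-1, 1)
V = N + t·(Q−N) with t = 2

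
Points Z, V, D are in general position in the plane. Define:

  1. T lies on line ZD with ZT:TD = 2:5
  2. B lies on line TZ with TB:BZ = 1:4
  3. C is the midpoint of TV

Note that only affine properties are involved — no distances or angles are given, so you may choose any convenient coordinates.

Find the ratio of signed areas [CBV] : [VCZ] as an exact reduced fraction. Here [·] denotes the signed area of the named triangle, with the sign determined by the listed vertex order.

[CBV]:[VCZ] = 1/5

Work in coordinates with Z = (0, 0), V = (1, 0), D = (0, 1).
1. T lies on line ZD with ZT:TD = 2:5 ⇒ T = (0, 2/7)
2. B lies on line TZ with TB:BZ = 1:4 ⇒ B = (0, 8/35)
3. C is the midpoint of TV ⇒ C = (1/2, 1/7)
2·[CBV] = 1/35, 2·[VCZ] = 1/7
[CBV]:[VCZ] = 1/35:1/7 = 1/5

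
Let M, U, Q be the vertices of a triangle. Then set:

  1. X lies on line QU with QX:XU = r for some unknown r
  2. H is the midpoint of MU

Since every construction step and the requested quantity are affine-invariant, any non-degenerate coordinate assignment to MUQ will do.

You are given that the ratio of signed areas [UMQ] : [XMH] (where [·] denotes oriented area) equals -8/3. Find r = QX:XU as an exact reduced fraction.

Work in coordinates with M = (0, 0), U = (1, 0), Q = (0, 1).
1. With QX:XU = r, write λ = r/(r+1) so X = Q + λ·(U−Q); X is affine-linear in λ
2. H is the midpoint of MU ⇒ H = (1/2, 0)
Every point depending on X is an affine combination of X and λ-independent points, so each such coordinate is linear in λ; the λ² term in each signed area is a multiple of (U−Q)×(U−Q) = 0, so 2·[UMQ] and 2·[XMH] are each linear in λ. Evaluating at λ=0 and λ=1:
  2·[UMQ] = -1,   2·[XMH] = -1/2·λ + 1/2
So [UMQ]:[XMH] = (-1) / (-1/2·λ + 1/2). Setting this equal to -8/3:
  -1 = -8/3·(-1/2·λ + 1/2)  ⇒  λ = 1/4
Then r = λ/(1−λ) = (1/4)/(3/4) = 1/3. Check: with r = 1/3, X = (1/4, 3/4) and [UMQ]:[XMH] = -8/3 as required.

r = 1/3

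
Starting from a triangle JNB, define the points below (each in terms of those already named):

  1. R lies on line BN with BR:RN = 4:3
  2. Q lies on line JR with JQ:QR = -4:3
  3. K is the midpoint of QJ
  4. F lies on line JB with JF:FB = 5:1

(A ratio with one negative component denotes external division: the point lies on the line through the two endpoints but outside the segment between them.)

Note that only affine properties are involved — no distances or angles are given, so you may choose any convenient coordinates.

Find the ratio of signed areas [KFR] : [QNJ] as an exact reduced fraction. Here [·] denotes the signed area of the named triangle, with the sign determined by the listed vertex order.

[KFR]:[QNJ] = -5/18

Work in coordinates with J = (0, 0), N = (1, 0), B = (0, 1).
1. R lies on line BN with BR:RN = 4:3 ⇒ R = (4/7, 3/7)
2. Q lies on line JR with JQ:QR = -4:3 ⇒ Q = (16/7, 12/7)
3. K is the midpoint of QJ ⇒ K = (8/7, 6/7)
4. F lies on line JB with JF:FB = 5:1 ⇒ F = (0, 5/6)
2·[KFR] = 10/21, 2·[QNJ] = -12/7
[KFR]:[QNJ] = 10/21:-12/7 = -5/18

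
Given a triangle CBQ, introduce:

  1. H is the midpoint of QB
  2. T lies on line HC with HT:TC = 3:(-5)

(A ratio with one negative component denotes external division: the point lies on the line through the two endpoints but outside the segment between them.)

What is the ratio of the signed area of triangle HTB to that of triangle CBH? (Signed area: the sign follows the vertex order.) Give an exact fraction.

Choose coordinates C = (0, 0), B = (1, 0), Q = (0, 1).
1. H is the midpoint of QB ⇒ H = (1/2, 1/2)
2. T lies on line HC with HT:TC = 3:(-5) ⇒ T = (5/4, 5/4)
2·[HTB] = -3/4, 2·[CBH] = 1/2
[HTB]:[CBH] = -3/4:1/2 = -3/2

[HTB]:[CBH] = -3/2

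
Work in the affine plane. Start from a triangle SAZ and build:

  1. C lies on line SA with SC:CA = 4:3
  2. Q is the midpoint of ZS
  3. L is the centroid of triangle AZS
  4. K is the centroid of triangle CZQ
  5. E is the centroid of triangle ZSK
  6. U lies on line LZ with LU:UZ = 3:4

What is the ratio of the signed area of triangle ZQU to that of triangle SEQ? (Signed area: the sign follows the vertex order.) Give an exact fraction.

Assign S = (0, 0), A = (1, 0), Z = (0, 1) — the answer is frame-independent, so this choice is without loss of generality.
1. C lies on line SA with SC:CA = 4:3 ⇒ C = (4/7, 0)
2. Q is the midpoint of ZS ⇒ Q = (0, 1/2)
3. L is the centroid of triangle AZS ⇒ L = (1/3, 1/3)
4. K is the centroid of triangle CZQ ⇒ K = (4/21, 1/2)
5. E is the centroid of triangle ZSK ⇒ E = (4/63, 1/2)
6. U lies on line LZ with LU:UZ = 3:4 ⇒ U = (4/21, 13/21)
2·[ZQU] = 2/21, 2·[SEQ] = 2/63
[ZQU]:[SEQ] = 2/21:2/63 = 3

[ZQU]:[SEQ] = 3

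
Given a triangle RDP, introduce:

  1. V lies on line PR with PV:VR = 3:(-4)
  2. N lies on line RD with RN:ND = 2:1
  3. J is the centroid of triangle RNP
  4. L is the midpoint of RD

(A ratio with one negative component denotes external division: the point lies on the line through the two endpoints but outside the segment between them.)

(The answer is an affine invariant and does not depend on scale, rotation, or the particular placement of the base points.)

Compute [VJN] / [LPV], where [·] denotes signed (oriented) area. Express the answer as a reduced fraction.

[VJN]:[LPV] = -28/27

Choose coordinates R = (0, 0), D = (1, 0), P = (0, 1).
1. V lies on line PR with PV:VR = 3:(-4) ⇒ V = (0, 4)
2. N lies on line RD with RN:ND = 2:1 ⇒ N = (2/3, 0)
3. J is the centroid of triangle RNP ⇒ J = (2/9, 1/3)
4. L is the midpoint of RD ⇒ L = (1/2, 0)
2·[VJN] = 14/9, 2·[LPV] = -3/2
[VJN]:[LPV] = 14/9:-3/2 = -28/27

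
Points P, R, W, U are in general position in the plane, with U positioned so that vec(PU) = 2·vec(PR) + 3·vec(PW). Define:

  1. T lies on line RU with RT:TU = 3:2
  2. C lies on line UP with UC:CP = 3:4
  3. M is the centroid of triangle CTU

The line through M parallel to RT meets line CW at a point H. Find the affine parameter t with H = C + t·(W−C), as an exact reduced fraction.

t = -6/19

Work in coordinates with P = (0, 0), R = (1, 0), W = (0, 1), U = (2, 3).
1. T lies on line RU with RT:TU = 3:2 ⇒ T = (8/5, 9/5)
2. C lies on line UP with UC:CP = 3:4 ⇒ C = (8/7, 12/7)
3. M is the centroid of triangle CTU ⇒ M = (166/105, 76/35)
through M parallel to RT: direction (3/5, 9/5); meets CW at H = (200/133, 258/133)
H = C + t·(W−C) with t = -6/19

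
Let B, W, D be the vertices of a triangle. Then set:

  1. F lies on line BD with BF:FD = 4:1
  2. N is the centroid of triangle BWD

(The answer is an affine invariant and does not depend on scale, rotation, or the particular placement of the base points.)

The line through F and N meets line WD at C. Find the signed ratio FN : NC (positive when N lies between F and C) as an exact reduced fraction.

Choose coordinates B = (0, 0), W = (1, 0), D = (0, 1).
1. F lies on line BD with BF:FD = 4:1 ⇒ F = (0, 4/5)
2. N is the centroid of triangle BWD ⇒ N = (1/3, 1/3)
line FN meets WD at C = (-1/2, 3/2)
N = F + t·(C−F) with t = -2/3, so FN:NC = -2/3:5/3

FN:NC = -2/5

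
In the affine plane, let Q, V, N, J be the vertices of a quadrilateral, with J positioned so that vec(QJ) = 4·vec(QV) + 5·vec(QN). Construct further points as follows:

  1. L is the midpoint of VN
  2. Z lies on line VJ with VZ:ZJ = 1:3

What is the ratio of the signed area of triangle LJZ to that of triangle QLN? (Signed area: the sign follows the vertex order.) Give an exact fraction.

[LJZ]:[QLN] = -6

Set Q = (0, 0), V = (1, 0), N = (0, 1), J = (4, 5); any affine frame gives the same invariant.
1. L is the midpoint of VN ⇒ L = (1/2, 1/2)
2. Z lies on line VJ with VZ:ZJ = 1:3 ⇒ Z = (7/4, 5/4)
2·[LJZ] = -3, 2·[QLN] = 1/2
[LJZ]:[QLN] = -3:1/2 = -6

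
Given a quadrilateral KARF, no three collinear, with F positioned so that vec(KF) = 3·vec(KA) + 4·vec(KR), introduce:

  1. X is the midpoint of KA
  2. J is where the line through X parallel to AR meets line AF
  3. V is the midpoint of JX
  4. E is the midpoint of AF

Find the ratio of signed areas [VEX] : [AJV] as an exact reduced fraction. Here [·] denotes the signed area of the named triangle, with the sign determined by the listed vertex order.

[VEX]:[AJV] = -7

Work in coordinates with K = (0, 0), A = (1, 0), R = (0, 1), F = (3, 4).
1. X is the midpoint of KA ⇒ X = (1/2, 0)
2. J is where the line through X parallel to AR meets line AF ⇒ J = (5/6, -1/3)
3. V is the midpoint of JX ⇒ V = (2/3, -1/6)
4. E is the midpoint of AF ⇒ E = (2, 2)
2·[VEX] = 7/12, 2·[AJV] = -1/12
[VEX]:[AJV] = 7/12:-1/12 = -7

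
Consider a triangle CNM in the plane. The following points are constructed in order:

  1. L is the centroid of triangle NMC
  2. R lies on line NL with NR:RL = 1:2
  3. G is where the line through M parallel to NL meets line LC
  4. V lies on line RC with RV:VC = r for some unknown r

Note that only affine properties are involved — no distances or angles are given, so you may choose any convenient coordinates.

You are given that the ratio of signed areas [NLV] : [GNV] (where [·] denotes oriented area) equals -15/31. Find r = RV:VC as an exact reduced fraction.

r = 5

Assign C = (0, 0), N = (1, 0), M = (0, 1) — the answer is frame-independent, so this choice is without loss of generality.
1. L is the centroid of triangle NMC ⇒ L = (1/3, 1/3)
2. R lies on line NL with NR:RL = 1:2 ⇒ R = (7/9, 1/9)
3. G is where the line through M parallel to NL meets line LC ⇒ G = (2/3, 2/3)
4. With RV:VC = r, write λ = r/(r+1) so V = R + λ·(C−R); V is affine-linear in λ
Every point depending on V is an affine combination of V and λ-independent points, so each such coordinate is linear in λ; the λ² term in each signed area is a multiple of (C−R)×(C−R) = 0, so 2·[NLV] and 2·[GNV] are each linear in λ. Evaluating at λ=0 and λ=1:
  2·[NLV] = 1/3·λ,   2·[GNV] = -5/9·λ − 1/9
So [NLV]:[GNV] = (1/3·λ) / (-5/9·λ − 1/9). Setting this equal to -15/31:
  1/3·λ = -15/31·(-5/9·λ − 1/9)  ⇒  λ = 5/6
Then r = λ/(1−λ) = (5/6)/(1/6) = 5. Check: with r = 5, V = (7/54, 1/54) and [NLV]:[GNV] = -15/31 as required.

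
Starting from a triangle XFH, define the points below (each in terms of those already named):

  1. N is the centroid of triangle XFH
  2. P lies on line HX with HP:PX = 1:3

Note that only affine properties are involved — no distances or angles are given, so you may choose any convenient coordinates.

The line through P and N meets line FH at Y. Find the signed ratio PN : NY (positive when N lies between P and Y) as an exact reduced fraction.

Choose coordinates X = (0, 0), F = (1, 0), H = (0, 1).
1. N is the centroid of triangle XFH ⇒ N = (1/3, 1/3)
2. P lies on line HX with HP:PX = 1:3 ⇒ P = (0, 3/4)
line PN meets FH at Y = (-1, 2)
N = P + t·(Y−P) with t = -1/3, so PN:NY = -1/3:4/3

PN:NY = -1/4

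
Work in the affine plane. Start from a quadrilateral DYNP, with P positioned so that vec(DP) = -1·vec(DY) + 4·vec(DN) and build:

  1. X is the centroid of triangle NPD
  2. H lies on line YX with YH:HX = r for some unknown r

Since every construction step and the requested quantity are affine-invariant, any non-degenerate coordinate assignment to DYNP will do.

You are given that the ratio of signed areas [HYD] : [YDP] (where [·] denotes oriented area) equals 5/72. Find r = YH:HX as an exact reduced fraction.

Assign D = (0, 0), Y = (1, 0), N = (0, 1), P = (-1, 4) — the answer is frame-independent, so this choice is without loss of generality.
1. X is the centroid of triangle NPD ⇒ X = (-1/3, 5/3)
2. With YH:HX = r, write λ = r/(r+1) so H = Y + λ·(X−Y); H is affine-linear in λ
Every point depending on H is an affine combination of H and λ-independent points, so each such coordinate is linear in λ; the λ² term in each signed area is a multiple of (X−Y)×(X−Y) = 0, so 2·[HYD] and 2·[YDP] are each linear in λ. Evaluating at λ=0 and λ=1:
  2·[HYD] = -5/3·λ,   2·[YDP] = -4
So [HYD]:[YDP] = (-5/3·λ) / (-4). Setting this equal to 5/72:
  -5/3·λ = 5/72·(-4)  ⇒  λ = 1/6
Then r = λ/(1−λ) = (1/6)/(5/6) = 1/5. Check: with r = 1/5, H = (7/9, 5/18) and [HYD]:[YDP] = 5/72 as required.

r = 1/5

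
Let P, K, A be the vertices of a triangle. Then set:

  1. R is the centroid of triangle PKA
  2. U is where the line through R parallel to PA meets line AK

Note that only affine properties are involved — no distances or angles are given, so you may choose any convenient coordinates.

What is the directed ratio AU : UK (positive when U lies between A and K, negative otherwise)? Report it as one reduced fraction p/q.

AU:UK = 1/2

Set P = (0, 0), K = (1, 0), A = (0, 1); any affine frame gives the same invariant.
1. R is the centroid of triangle PKA ⇒ R = (1/3, 1/3)
2. U is where the line through R parallel to PA meets line AK ⇒ U = (1/3, 2/3)
U = A + t·(K−A) with t = 1/3, so AU:UK = t:(1−t) = 1/3:2/3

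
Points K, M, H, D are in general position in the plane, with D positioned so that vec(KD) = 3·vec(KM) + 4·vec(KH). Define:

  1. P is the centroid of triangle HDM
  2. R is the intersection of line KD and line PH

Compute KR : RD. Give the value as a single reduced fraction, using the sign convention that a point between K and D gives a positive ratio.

Work in coordinates with K = (0, 0), M = (1, 0), H = (0, 1), D = (3, 4).
1. P is the centroid of triangle HDM ⇒ P = (4/3, 5/3)
2. R is the intersection of line KD and line PH ⇒ R = (6/5, 8/5)
R = K + t·(D−K) with t = 2/5, so KR:RD = t:(1−t) = 2/5:3/5

KR:RD = 2/3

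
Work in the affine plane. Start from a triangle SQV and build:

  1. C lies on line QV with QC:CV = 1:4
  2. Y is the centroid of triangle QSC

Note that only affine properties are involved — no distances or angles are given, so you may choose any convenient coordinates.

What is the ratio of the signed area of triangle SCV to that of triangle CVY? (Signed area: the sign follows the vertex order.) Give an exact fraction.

[SCV]:[CVY] = 3

Assign S = (0, 0), Q = (1, 0), V = (0, 1) — the answer is frame-independent, so this choice is without loss of generality.
1. C lies on line QV with QC:CV = 1:4 ⇒ C = (4/5, 1/5)
2. Y is the centroid of triangle QSC ⇒ Y = (3/5, 1/15)
2·[SCV] = 4/5, 2·[CVY] = 4/15
[SCV]:[CVY] = 4/5:4/15 = 3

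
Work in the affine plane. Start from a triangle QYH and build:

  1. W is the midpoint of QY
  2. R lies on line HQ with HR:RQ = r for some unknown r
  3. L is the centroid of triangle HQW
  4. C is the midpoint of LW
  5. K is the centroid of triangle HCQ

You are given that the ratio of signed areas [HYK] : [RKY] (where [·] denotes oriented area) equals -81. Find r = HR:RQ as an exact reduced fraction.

Work in coordinates with Q = (0, 0), Y = (1, 0), H = (0, 1).
1. W is the midpoint of QY ⇒ W = (1/2, 0)
2. With HR:RQ = r, write λ = r/(r+1) so R = H + λ·(Q−H); R is affine-linear in λ
3. L is the centroid of triangle HQW ⇒ L = (1/6, 1/3)
4. C is the midpoint of LW ⇒ C = (1/3, 1/6)
5. K is the centroid of triangle HCQ ⇒ K = (1/9, 7/18)
Every point depending on R is an affine combination of R and λ-independent points, so each such coordinate is linear in λ; the λ² term in each signed area is a multiple of (Q−H)×(Q−H) = 0, so 2·[HYK] and 2·[RKY] are each linear in λ. Evaluating at λ=0 and λ=1:
  2·[HYK] = -1/2,   2·[RKY] = -8/9·λ + 1/2
So [HYK]:[RKY] = (-1/2) / (-8/9·λ + 1/2). Setting this equal to -81:
  -1/2 = -81·(-8/9·λ + 1/2)  ⇒  λ = 5/9
Then r = λ/(1−λ) = (5/9)/(4/9) = 5/4. Check: with r = 5/4, R = (0, 4/9) and [HYK]:[RKY] = -81 as required.

r = 5/4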